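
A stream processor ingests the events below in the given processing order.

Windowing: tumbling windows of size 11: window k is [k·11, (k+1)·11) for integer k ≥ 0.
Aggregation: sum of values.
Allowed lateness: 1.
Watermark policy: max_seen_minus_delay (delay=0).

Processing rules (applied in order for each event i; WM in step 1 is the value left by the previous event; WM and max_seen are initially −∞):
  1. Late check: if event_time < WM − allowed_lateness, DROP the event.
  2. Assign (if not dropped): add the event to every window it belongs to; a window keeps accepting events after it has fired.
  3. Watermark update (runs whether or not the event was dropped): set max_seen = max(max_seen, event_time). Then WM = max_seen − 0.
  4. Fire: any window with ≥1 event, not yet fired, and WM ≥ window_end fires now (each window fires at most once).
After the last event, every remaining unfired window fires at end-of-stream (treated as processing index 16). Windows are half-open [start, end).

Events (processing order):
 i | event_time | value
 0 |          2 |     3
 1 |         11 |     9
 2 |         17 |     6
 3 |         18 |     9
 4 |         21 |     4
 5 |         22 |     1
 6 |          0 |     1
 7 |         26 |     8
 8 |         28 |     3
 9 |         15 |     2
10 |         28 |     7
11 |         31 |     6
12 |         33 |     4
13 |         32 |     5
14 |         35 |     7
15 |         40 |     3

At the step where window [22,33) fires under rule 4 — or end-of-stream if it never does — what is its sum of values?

i=0 t=2 v=3: → [0,11); WM=2
i=1 t=11 v=9: → [11,22); WM=11; [0,11) fires=3
i=2 t=17 v=6: → [11,22); WM=17
i=3 t=18 v=9: → [11,22); WM=18
i=4 t=21 v=4: → [11,22); WM=21
i=5 t=22 v=1: → [22,33); WM=22; [11,22) fires=28
i=6 t=0 v=1: DROP (t<22-1); WM=22
i=7 t=26 v=8: → [22,33); WM=26
i=8 t=28 v=3: → [22,33); WM=28
i=9 t=15 v=2: DROP (t<28-1); WM=28
i=10 t=28 v=7: → [22,33); WM=28
i=11 t=31 v=6: → [22,33); WM=31
i=12 t=33 v=4: → [33,44); WM=33; [22,33) fires=25
i=13 t=32 v=5: → [22,33); WM=33
i=14 t=35 v=7: → [33,44); WM=35
i=15 t=40 v=3: → [33,44); WM=40

25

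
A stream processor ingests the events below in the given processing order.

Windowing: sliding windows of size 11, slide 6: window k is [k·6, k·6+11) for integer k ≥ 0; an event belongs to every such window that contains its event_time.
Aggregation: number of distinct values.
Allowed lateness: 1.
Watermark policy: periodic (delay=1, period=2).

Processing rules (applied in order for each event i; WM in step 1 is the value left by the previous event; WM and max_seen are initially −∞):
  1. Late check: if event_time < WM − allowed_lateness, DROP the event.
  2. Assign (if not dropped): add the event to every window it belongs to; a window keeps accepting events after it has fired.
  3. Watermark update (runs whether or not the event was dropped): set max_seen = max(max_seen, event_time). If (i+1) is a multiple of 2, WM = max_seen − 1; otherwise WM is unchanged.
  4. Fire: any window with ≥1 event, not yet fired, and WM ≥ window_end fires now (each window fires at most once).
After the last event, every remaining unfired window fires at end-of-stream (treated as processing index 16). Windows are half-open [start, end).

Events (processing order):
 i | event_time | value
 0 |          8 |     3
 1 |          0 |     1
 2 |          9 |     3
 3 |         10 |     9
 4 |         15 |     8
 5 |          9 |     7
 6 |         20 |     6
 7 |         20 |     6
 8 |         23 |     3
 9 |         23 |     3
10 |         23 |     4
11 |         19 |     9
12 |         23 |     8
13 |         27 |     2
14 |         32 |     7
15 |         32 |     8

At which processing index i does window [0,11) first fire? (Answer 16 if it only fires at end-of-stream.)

i=0 t=8 v=3: → [6,17),[0,11); WM=−∞
i=1 t=0 v=1: → [0,11); WM=7
i=2 t=9 v=3: → [6,17),[0,11); WM=7
i=3 t=10 v=9: → [6,17),[0,11); WM=9
i=4 t=15 v=8: → [12,23),[6,17); WM=9
i=5 t=9 v=7: → [6,17),[0,11); WM=14; [0,11) fires=4
i=6 t=20 v=6: → [18,29),[12,23); WM=14
i=7 t=20 v=6: → [18,29),[12,23); WM=19; [6,17) fires=4
i=8 t=23 v=3: → [18,29); WM=19
i=9 t=23 v=3: → [18,29); WM=22
i=10 t=23 v=4: → [18,29); WM=22
i=11 t=19 v=9: DROP (t<22-1); WM=22
i=12 t=23 v=8: → [18,29); WM=22
i=13 t=27 v=2: → [24,35),[18,29); WM=26; [12,23) fires=2
i=14 t=32 v=7: → [30,41),[24,35); WM=26
i=15 t=32 v=8: → [30,41),[24,35); WM=31; [18,29) fires=5

5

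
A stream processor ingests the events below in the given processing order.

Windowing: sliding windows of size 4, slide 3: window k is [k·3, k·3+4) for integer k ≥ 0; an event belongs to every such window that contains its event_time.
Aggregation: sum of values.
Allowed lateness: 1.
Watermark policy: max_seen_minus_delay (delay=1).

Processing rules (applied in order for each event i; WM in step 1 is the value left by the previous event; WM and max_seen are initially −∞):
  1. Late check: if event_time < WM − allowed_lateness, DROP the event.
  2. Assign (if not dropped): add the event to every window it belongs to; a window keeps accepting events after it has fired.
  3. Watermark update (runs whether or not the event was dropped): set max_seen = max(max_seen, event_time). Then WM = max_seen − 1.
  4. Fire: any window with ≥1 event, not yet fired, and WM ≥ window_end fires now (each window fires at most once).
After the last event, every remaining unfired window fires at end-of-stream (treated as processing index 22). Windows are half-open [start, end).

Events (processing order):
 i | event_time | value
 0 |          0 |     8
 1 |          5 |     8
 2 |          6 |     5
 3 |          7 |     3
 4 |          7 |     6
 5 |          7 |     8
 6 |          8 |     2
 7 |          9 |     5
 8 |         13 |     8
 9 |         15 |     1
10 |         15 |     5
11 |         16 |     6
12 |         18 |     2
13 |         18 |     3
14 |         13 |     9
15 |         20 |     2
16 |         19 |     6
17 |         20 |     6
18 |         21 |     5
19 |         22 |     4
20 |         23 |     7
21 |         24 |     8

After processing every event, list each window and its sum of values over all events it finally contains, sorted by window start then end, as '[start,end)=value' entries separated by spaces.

[0,4)=8 [3,7)=13 [6,10)=29 [9,13)=5 [12,16)=14 [15,19)=17 [18,22)=24 [21,25)=24 [24,28)=8

i=0 t=0 v=8: → [0,4); WM=-1
i=1 t=5 v=8: → [3,7); WM=4; [0,4) fires=8
i=2 t=6 v=5: → [6,10),[3,7); WM=5
i=3 t=7 v=3: → [6,10); WM=6
i=4 t=7 v=6: → [6,10); WM=6
i=5 t=7 v=8: → [6,10); WM=6
i=6 t=8 v=2: → [6,10); WM=7; [3,7) fires=13
i=7 t=9 v=5: → [9,13),[6,10); WM=8
i=8 t=13 v=8: → [12,16); WM=12; [6,10) fires=29
i=9 t=15 v=1: → [15,19),[12,16); WM=14; [9,13) fires=5
i=10 t=15 v=5: → [15,19),[12,16); WM=14
i=11 t=16 v=6: → [15,19); WM=15
i=12 t=18 v=2: → [18,22),[15,19); WM=17; [12,16) fires=14
i=13 t=18 v=3: → [18,22),[15,19); WM=17
i=14 t=13 v=9: DROP (t<17-1); WM=17
i=15 t=20 v=2: → [18,22); WM=19; [15,19) fires=17
i=16 t=19 v=6: → [18,22); WM=19
i=17 t=20 v=6: → [18,22); WM=19
i=18 t=21 v=5: → [21,25),[18,22); WM=20
i=19 t=22 v=4: → [21,25); WM=21
i=20 t=23 v=7: → [21,25); WM=22; [18,22) fires=24
i=21 t=24 v=8: → [24,28),[21,25); WM=23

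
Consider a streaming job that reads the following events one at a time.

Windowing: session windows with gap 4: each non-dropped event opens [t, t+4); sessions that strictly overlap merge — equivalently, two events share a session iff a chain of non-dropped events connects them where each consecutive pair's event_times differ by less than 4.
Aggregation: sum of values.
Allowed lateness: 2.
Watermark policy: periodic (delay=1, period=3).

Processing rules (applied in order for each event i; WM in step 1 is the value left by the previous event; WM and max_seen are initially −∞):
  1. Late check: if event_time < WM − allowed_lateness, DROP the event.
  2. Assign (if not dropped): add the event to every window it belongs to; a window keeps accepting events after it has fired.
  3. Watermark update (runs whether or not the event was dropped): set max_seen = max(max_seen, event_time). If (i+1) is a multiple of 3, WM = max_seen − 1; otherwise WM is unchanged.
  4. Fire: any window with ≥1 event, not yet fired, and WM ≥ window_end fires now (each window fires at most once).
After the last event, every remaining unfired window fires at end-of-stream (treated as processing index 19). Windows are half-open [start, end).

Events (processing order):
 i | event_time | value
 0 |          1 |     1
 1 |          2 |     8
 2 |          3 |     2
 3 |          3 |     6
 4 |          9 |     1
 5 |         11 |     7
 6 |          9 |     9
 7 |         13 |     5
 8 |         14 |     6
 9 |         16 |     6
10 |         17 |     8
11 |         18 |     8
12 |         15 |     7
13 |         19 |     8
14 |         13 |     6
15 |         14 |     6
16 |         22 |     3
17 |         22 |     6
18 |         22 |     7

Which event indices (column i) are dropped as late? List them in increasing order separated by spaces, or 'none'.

i=0 t=1 v=1: → [1,5); WM=−∞
i=1 t=2 v=8: → [1,6); WM=−∞
i=2 t=3 v=2: → [1,7); WM=2
i=3 t=3 v=6: → [1,7); WM=2
i=4 t=9 v=1: → [9,13); WM=2
i=5 t=11 v=7: → [9,15); WM=10
i=6 t=9 v=9: → [9,15); WM=10
i=7 t=13 v=5: → [9,17); WM=10
i=8 t=14 v=6: → [9,18); WM=13
i=9 t=16 v=6: → [9,20); WM=13
i=10 t=17 v=8: → [9,21); WM=13
i=11 t=18 v=8: → [9,22); WM=17
i=12 t=15 v=7: → [9,22); WM=17
i=13 t=19 v=8: → [9,23); WM=17
i=14 t=13 v=6: DROP (t<17-2); WM=18
i=15 t=14 v=6: DROP (t<18-2); WM=18
i=16 t=22 v=3: → [9,26); WM=18
i=17 t=22 v=6: → [9,26); WM=21
i=18 t=22 v=7: → [9,26); WM=21

14 15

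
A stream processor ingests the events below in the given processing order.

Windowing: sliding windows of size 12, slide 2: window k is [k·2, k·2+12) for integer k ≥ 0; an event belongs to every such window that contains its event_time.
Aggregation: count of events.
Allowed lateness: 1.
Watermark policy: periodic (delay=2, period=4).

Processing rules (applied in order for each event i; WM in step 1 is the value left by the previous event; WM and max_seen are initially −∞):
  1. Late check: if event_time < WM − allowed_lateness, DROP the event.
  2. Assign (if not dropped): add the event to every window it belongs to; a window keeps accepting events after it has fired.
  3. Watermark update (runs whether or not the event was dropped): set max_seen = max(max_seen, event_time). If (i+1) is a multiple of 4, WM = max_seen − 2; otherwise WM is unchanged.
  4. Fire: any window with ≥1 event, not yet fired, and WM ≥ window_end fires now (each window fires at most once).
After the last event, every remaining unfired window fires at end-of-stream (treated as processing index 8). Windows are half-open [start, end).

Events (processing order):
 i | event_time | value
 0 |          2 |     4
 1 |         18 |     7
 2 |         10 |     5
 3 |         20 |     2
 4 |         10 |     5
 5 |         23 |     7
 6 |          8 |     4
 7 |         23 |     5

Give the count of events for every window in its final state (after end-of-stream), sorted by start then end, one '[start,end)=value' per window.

i=0 t=2 v=4: → [2,14),[0,12); WM=−∞
i=1 t=18 v=7: → [18,30),[16,28),[14,26),[12,24),[10,22),[8,20); WM=−∞
i=2 t=10 v=5: → [10,22),[8,20),[6,18),[4,16),[2,14),[0,12); WM=−∞
i=3 t=20 v=2: → [20,32),[18,30),[16,28),[14,26),[12,24),[10,22); WM=18; [0,12) fires=2 [2,14) fires=2 [4,16) fires=1 [6,18) fires=1
i=4 t=10 v=5: DROP (t<18-1); WM=18
i=5 t=23 v=7: → [22,34),[20,32),[18,30),[16,28),[14,26),[12,24); WM=18
i=6 t=8 v=4: DROP (t<18-1); WM=18
i=7 t=23 v=5: → [22,34),[20,32),[18,30),[16,28),[14,26),[12,24); WM=21; [8,20) fires=2

[0,12)=2 [2,14)=2 [4,16)=1 [6,18)=1 [8,20)=2 [10,22)=3 [12,24)=4 [14,26)=4 [16,28)=4 [18,30)=4 [20,32)=3 [22,34)=2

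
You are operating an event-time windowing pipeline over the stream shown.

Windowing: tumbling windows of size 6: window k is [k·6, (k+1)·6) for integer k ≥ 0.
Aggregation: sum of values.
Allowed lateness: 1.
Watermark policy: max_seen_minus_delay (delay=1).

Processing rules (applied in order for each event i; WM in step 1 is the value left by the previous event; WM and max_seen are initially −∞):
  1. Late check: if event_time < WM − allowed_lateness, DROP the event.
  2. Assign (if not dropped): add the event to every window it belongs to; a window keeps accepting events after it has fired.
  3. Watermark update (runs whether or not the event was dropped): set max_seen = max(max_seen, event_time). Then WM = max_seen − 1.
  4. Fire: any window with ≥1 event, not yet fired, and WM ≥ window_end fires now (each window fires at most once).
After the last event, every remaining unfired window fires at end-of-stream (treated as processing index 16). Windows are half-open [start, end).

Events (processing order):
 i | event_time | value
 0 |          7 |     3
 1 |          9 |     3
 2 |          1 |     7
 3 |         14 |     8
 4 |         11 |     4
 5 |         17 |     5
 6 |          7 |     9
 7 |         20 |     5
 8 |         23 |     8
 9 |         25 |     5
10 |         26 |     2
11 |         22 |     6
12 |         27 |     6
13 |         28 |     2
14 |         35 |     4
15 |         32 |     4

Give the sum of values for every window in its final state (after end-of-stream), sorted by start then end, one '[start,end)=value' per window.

i=0 t=7 v=3: → [6,12); WM=6
i=1 t=9 v=3: → [6,12); WM=8
i=2 t=1 v=7: DROP (t<8-1); WM=8
i=3 t=14 v=8: → [12,18); WM=13; [6,12) fires=6
i=4 t=11 v=4: DROP (t<13-1); WM=13
i=5 t=17 v=5: → [12,18); WM=16
i=6 t=7 v=9: DROP (t<16-1); WM=16
i=7 t=20 v=5: → [18,24); WM=19; [12,18) fires=13
i=8 t=23 v=8: → [18,24); WM=22
i=9 t=25 v=5: → [24,30); WM=24; [18,24) fires=13
i=10 t=26 v=2: → [24,30); WM=25
i=11 t=22 v=6: DROP (t<25-1); WM=25
i=12 t=27 v=6: → [24,30); WM=26
i=13 t=28 v=2: → [24,30); WM=27
i=14 t=35 v=4: → [30,36); WM=34; [24,30) fires=15
i=15 t=32 v=4: DROP (t<34-1); WM=34

[6,12)=6 [12,18)=13 [18,24)=13 [24,30)=15 [30,36)=4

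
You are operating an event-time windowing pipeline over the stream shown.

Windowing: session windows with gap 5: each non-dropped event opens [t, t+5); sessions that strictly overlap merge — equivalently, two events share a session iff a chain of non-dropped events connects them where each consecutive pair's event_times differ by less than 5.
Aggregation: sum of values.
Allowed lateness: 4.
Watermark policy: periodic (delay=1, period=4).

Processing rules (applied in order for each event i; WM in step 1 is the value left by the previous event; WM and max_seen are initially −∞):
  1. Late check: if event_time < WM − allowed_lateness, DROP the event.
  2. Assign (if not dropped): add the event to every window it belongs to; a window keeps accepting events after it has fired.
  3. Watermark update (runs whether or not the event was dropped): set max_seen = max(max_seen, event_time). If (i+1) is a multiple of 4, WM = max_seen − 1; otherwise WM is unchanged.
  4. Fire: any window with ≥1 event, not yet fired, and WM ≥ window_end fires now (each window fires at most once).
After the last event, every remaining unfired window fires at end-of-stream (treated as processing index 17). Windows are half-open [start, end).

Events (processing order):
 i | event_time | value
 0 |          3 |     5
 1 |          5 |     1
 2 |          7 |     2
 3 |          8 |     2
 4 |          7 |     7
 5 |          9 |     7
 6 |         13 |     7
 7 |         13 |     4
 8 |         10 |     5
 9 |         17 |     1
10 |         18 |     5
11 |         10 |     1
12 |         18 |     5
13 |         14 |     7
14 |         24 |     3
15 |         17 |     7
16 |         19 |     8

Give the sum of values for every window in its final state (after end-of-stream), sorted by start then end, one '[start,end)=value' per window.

[3,24)=74 [24,29)=3

i=0 t=3 v=5: → [3,8); WM=−∞
i=1 t=5 v=1: → [3,10); WM=−∞
i=2 t=7 v=2: → [3,12); WM=−∞
i=3 t=8 v=2: → [3,13); WM=7
i=4 t=7 v=7: → [3,13); WM=7
i=5 t=9 v=7: → [3,14); WM=7
i=6 t=13 v=7: → [3,18); WM=7
i=7 t=13 v=4: → [3,18); WM=12
i=8 t=10 v=5: → [3,18); WM=12
i=9 t=17 v=1: → [3,22); WM=12
i=10 t=18 v=5: → [3,23); WM=12
i=11 t=10 v=1: → [3,23); WM=17
i=12 t=18 v=5: → [3,23); WM=17
i=13 t=14 v=7: → [3,23); WM=17
i=14 t=24 v=3: → [24,29); WM=17
i=15 t=17 v=7: → [3,23); WM=23
i=16 t=19 v=8: → [3,24); WM=23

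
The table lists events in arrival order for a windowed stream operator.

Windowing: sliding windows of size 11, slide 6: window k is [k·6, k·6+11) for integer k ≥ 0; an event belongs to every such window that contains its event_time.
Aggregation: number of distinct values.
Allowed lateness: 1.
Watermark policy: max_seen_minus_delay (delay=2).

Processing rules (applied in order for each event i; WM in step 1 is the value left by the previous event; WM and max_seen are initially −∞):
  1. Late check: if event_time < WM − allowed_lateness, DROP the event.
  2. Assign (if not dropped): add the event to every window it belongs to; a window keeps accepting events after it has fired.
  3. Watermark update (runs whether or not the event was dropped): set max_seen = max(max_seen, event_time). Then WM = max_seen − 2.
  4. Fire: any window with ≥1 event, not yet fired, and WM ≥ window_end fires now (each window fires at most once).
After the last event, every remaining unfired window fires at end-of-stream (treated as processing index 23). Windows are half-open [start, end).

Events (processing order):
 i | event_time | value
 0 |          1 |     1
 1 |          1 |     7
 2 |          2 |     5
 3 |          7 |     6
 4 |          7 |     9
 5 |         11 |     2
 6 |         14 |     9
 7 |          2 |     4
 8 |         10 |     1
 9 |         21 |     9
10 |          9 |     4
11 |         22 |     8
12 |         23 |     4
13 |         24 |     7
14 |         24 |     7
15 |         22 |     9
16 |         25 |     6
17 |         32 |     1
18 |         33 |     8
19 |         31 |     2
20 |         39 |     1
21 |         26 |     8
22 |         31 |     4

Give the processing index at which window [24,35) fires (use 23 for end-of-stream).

i=0 t=1 v=1: → [0,11); WM=-1
i=1 t=1 v=7: → [0,11); WM=-1
i=2 t=2 v=5: → [0,11); WM=0
i=3 t=7 v=6: → [6,17),[0,11); WM=5
i=4 t=7 v=9: → [6,17),[0,11); WM=5
i=5 t=11 v=2: → [6,17); WM=9
i=6 t=14 v=9: → [12,23),[6,17); WM=12; [0,11) fires=5
i=7 t=2 v=4: DROP (t<12-1); WM=12
i=8 t=10 v=1: DROP (t<12-1); WM=12
i=9 t=21 v=9: → [18,29),[12,23); WM=19; [6,17) fires=3
i=10 t=9 v=4: DROP (t<19-1); WM=19
i=11 t=22 v=8: → [18,29),[12,23); WM=20
i=12 t=23 v=4: → [18,29); WM=21
i=13 t=24 v=7: → [24,35),[18,29); WM=22
i=14 t=24 v=7: → [24,35),[18,29); WM=22
i=15 t=22 v=9: → [18,29),[12,23); WM=22
i=16 t=25 v=6: → [24,35),[18,29); WM=23; [12,23) fires=2
i=17 t=32 v=1: → [30,41),[24,35); WM=30; [18,29) fires=5
i=18 t=33 v=8: → [30,41),[24,35); WM=31
i=19 t=31 v=2: → [30,41),[24,35); WM=31
i=20 t=39 v=1: → [36,47),[30,41); WM=37; [24,35) fires=5
i=21 t=26 v=8: DROP (t<37-1); WM=37
i=22 t=31 v=4: DROP (t<37-1); WM=37

20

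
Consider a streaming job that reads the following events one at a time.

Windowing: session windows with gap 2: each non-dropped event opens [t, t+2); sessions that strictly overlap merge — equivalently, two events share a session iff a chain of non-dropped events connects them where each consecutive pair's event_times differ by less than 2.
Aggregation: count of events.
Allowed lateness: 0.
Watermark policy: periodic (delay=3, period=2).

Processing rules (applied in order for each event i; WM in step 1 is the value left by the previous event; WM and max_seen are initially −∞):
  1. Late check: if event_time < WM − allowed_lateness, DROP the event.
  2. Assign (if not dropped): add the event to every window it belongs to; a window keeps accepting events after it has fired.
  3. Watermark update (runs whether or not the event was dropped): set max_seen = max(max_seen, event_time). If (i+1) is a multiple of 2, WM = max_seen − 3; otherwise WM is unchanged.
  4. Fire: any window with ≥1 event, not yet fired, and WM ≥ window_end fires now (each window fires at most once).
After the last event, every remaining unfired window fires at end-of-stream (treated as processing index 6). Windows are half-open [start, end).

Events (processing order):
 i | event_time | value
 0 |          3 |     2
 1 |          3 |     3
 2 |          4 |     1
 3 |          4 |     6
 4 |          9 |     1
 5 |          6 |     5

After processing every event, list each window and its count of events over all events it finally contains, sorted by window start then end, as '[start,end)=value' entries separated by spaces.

[3,6)=4 [6,8)=1 [9,11)=1

i=0 t=3 v=2: → [3,5); WM=−∞
i=1 t=3 v=3: → [3,5); WM=0
i=2 t=4 v=1: → [3,6); WM=0
i=3 t=4 v=6: → [3,6); WM=1
i=4 t=9 v=1: → [9,11); WM=1
i=5 t=6 v=5: → [6,8); WM=6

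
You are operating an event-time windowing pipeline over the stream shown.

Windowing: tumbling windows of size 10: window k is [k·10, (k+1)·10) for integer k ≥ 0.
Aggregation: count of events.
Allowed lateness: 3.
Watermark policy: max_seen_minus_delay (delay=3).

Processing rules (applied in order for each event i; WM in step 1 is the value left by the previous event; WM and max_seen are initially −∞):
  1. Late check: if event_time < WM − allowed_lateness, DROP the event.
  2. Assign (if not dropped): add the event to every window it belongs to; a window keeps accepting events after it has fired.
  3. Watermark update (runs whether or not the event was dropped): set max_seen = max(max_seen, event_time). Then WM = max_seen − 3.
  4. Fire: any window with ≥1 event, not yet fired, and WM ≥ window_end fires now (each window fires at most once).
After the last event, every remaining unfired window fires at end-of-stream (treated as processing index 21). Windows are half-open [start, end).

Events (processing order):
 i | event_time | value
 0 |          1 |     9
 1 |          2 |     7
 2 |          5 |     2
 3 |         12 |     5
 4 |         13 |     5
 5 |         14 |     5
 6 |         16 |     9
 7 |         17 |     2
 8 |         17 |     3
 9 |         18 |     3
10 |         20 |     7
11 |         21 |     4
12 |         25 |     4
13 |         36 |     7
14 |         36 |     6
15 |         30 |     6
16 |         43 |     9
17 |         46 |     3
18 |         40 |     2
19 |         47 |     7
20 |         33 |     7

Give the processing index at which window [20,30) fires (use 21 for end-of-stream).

i=0 t=1 v=9: → [0,10); WM=-2
i=1 t=2 v=7: → [0,10); WM=-1
i=2 t=5 v=2: → [0,10); WM=2
i=3 t=12 v=5: → [10,20); WM=9
i=4 t=13 v=5: → [10,20); WM=10; [0,10) fires=3
i=5 t=14 v=5: → [10,20); WM=11
i=6 t=16 v=9: → [10,20); WM=13
i=7 t=17 v=2: → [10,20); WM=14
i=8 t=17 v=3: → [10,20); WM=14
i=9 t=18 v=3: → [10,20); WM=15
i=10 t=20 v=7: → [20,30); WM=17
i=11 t=21 v=4: → [20,30); WM=18
i=12 t=25 v=4: → [20,30); WM=22; [10,20) fires=7
i=13 t=36 v=7: → [30,40); WM=33; [20,30) fires=3
i=14 t=36 v=6: → [30,40); WM=33
i=15 t=30 v=6: → [30,40); WM=33
i=16 t=43 v=9: → [40,50); WM=40; [30,40) fires=3
i=17 t=46 v=3: → [40,50); WM=43
i=18 t=40 v=2: → [40,50); WM=43
i=19 t=47 v=7: → [40,50); WM=44
i=20 t=33 v=7: DROP (t<44-3); WM=44

13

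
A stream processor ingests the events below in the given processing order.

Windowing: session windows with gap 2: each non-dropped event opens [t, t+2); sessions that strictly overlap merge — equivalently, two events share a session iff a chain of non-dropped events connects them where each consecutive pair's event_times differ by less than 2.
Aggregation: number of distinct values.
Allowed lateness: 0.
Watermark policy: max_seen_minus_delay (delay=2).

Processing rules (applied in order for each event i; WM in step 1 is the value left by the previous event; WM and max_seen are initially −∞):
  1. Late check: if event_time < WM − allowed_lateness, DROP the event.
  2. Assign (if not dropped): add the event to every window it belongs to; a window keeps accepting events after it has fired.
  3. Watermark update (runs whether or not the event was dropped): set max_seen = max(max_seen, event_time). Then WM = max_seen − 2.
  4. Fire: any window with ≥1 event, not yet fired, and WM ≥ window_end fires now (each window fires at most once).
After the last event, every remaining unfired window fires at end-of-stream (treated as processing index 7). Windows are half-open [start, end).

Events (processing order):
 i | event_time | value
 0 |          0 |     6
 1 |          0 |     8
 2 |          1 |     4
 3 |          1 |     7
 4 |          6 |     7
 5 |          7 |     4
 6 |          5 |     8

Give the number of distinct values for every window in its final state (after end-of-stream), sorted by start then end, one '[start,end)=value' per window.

i=0 t=0 v=6: → [0,2); WM=-2
i=1 t=0 v=8: → [0,2); WM=-2
i=2 t=1 v=4: → [0,3); WM=-1
i=3 t=1 v=7: → [0,3); WM=-1
i=4 t=6 v=7: → [6,8); WM=4
i=5 t=7 v=4: → [6,9); WM=5
i=6 t=5 v=8: → [5,9); WM=5

[0,3)=4 [5,9)=3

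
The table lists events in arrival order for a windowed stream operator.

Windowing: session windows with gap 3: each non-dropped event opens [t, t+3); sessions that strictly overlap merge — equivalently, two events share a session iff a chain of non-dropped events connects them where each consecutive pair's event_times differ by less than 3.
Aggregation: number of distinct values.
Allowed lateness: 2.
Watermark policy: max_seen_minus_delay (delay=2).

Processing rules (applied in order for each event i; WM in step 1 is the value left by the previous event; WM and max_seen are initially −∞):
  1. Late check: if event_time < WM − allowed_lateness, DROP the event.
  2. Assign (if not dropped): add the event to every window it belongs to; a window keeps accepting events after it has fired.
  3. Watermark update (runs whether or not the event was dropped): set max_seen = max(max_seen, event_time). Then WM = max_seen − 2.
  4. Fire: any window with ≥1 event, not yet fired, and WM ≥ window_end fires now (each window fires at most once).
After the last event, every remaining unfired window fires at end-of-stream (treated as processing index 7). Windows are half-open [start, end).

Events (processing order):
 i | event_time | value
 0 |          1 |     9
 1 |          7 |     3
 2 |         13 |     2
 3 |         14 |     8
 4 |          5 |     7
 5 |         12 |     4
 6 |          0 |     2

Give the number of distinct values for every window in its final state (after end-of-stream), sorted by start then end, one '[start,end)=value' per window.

[1,4)=1 [7,10)=1 [12,17)=3

i=0 t=1 v=9: → [1,4); WM=-1
i=1 t=7 v=3: → [7,10); WM=5
i=2 t=13 v=2: → [13,16); WM=11
i=3 t=14 v=8: → [13,17); WM=12
i=4 t=5 v=7: DROP (t<12-2); WM=12
i=5 t=12 v=4: → [12,17); WM=12
i=6 t=0 v=2: DROP (t<12-2); WM=12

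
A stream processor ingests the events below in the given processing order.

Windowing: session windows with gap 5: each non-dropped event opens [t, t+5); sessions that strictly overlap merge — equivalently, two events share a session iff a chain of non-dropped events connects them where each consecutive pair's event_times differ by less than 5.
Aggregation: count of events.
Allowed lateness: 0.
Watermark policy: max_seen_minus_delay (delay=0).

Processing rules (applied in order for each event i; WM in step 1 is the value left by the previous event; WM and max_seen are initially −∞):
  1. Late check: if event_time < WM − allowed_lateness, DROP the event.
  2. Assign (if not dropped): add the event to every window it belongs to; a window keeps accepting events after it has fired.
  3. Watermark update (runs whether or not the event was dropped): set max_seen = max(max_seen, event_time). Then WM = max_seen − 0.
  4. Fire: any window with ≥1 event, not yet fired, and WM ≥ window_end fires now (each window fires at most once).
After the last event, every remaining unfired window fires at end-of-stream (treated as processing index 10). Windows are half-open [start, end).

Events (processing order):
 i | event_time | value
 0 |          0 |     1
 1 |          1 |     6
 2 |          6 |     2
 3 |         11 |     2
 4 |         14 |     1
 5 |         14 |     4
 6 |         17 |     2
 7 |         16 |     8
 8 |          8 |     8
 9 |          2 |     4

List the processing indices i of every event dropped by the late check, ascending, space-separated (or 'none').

i=0 t=0 v=1: → [0,5); WM=0
i=1 t=1 v=6: → [0,6); WM=1
i=2 t=6 v=2: → [6,11); WM=6
i=3 t=11 v=2: → [11,16); WM=11
i=4 t=14 v=1: → [11,19); WM=14
i=5 t=14 v=4: → [11,19); WM=14
i=6 t=17 v=2: → [11,22); WM=17
i=7 t=16 v=8: DROP (t<17-0); WM=17
i=8 t=8 v=8: DROP (t<17-0); WM=17
i=9 t=2 v=4: DROP (t<17-0); WM=17

7 8 9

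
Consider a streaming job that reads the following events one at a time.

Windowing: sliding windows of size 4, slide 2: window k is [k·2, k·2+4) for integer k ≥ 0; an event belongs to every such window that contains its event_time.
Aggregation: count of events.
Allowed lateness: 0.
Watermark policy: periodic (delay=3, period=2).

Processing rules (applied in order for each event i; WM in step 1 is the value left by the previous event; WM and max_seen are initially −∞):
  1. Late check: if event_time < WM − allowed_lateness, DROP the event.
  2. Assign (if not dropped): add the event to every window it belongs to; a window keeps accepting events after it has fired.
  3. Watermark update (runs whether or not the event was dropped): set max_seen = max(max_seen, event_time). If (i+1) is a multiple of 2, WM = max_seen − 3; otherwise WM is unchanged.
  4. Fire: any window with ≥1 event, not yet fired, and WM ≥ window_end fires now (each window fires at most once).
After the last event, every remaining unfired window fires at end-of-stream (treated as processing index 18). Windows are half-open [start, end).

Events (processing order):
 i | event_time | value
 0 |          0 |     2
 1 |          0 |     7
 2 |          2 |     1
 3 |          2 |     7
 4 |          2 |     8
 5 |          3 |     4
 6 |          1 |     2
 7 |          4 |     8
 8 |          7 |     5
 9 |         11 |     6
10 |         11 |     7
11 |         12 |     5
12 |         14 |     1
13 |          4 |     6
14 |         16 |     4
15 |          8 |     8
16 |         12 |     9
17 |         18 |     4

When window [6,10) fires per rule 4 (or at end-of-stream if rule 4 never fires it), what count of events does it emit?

i=0 t=0 v=2: → [0,4); WM=−∞
i=1 t=0 v=7: → [0,4); WM=-3
i=2 t=2 v=1: → [2,6),[0,4); WM=-3
i=3 t=2 v=7: → [2,6),[0,4); WM=-1
i=4 t=2 v=8: → [2,6),[0,4); WM=-1
i=5 t=3 v=4: → [2,6),[0,4); WM=0
i=6 t=1 v=2: → [0,4); WM=0
i=7 t=4 v=8: → [4,8),[2,6); WM=1
i=8 t=7 v=5: → [6,10),[4,8); WM=1
i=9 t=11 v=6: → [10,14),[8,12); WM=8; [0,4) fires=7 [2,6) fires=5 [4,8) fires=2
i=10 t=11 v=7: → [10,14),[8,12); WM=8
i=11 t=12 v=5: → [12,16),[10,14); WM=9
i=12 t=14 v=1: → [14,18),[12,16); WM=9
i=13 t=4 v=6: DROP (t<9-0); WM=11; [6,10) fires=1
i=14 t=16 v=4: → [16,20),[14,18); WM=11
i=15 t=8 v=8: DROP (t<11-0); WM=13; [8,12) fires=2
i=16 t=12 v=9: DROP (t<13-0); WM=13
i=17 t=18 v=4: → [18,22),[16,20); WM=15; [10,14) fires=3

1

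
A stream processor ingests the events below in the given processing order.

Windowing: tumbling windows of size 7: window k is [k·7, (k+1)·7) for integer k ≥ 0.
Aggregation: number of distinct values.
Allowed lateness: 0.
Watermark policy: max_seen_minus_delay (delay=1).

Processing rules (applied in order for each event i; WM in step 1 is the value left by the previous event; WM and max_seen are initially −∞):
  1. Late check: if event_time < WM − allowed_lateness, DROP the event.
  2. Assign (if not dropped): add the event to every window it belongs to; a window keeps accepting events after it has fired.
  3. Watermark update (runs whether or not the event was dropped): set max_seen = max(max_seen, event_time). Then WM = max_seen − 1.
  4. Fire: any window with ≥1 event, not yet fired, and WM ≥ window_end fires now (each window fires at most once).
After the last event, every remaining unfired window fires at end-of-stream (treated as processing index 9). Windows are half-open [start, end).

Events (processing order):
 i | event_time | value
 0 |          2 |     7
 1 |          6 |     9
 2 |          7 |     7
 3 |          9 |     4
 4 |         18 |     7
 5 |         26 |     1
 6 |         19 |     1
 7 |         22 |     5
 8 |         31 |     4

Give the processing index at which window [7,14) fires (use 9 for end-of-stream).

4

i=0 t=2 v=7: → [0,7); WM=1
i=1 t=6 v=9: → [0,7); WM=5
i=2 t=7 v=7: → [7,14); WM=6
i=3 t=9 v=4: → [7,14); WM=8; [0,7) fires=2
i=4 t=18 v=7: → [14,21); WM=17; [7,14) fires=2
i=5 t=26 v=1: → [21,28); WM=25; [14,21) fires=1
i=6 t=19 v=1: DROP (t<25-0); WM=25
i=7 t=22 v=5: DROP (t<25-0); WM=25
i=8 t=31 v=4: → [28,35); WM=30; [21,28) fires=1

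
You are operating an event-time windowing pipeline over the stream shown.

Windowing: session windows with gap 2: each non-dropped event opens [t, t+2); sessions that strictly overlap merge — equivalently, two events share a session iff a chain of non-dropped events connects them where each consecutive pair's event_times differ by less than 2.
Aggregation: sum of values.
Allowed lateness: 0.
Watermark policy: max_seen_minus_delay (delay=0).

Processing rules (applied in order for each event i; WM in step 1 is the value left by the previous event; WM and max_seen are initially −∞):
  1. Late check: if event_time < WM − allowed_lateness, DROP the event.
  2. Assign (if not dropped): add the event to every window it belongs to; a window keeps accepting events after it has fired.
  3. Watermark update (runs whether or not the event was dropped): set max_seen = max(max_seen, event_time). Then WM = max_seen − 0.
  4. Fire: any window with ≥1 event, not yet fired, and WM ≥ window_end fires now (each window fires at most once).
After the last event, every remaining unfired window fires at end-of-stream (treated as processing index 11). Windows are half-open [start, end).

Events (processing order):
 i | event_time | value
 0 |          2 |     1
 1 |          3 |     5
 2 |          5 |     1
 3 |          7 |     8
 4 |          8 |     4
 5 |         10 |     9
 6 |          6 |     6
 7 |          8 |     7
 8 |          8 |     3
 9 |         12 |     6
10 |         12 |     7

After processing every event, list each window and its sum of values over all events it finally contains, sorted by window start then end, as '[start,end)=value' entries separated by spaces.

i=0 t=2 v=1: → [2,4); WM=2
i=1 t=3 v=5: → [2,5); WM=3
i=2 t=5 v=1: → [5,7); WM=5
i=3 t=7 v=8: → [7,9); WM=7
i=4 t=8 v=4: → [7,10); WM=8
i=5 t=10 v=9: → [10,12); WM=10
i=6 t=6 v=6: DROP (t<10-0); WM=10
i=7 t=8 v=7: DROP (t<10-0); WM=10
i=8 t=8 v=3: DROP (t<10-0); WM=10
i=9 t=12 v=6: → [12,14); WM=12
i=10 t=12 v=7: → [12,14); WM=12

[2,5)=6 [5,7)=1 [7,10)=12 [10,12)=9 [12,14)=13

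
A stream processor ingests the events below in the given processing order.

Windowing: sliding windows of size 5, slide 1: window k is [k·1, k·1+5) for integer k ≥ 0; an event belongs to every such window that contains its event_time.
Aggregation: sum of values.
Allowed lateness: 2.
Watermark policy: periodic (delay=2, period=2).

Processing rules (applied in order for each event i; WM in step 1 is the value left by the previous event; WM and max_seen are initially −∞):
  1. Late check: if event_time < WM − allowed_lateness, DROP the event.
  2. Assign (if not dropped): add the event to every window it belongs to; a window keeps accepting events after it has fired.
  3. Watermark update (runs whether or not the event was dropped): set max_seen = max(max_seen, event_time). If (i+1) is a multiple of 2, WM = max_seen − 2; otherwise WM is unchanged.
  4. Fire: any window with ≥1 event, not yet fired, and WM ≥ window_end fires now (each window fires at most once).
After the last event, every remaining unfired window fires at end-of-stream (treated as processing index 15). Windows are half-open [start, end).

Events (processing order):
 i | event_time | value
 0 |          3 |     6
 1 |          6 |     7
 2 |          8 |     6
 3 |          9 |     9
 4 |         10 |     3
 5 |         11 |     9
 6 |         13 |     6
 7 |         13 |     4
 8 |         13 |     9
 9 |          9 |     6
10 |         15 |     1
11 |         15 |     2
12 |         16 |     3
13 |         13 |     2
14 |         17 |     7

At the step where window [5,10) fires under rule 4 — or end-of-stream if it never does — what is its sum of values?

22

i=0 t=3 v=6: → [3,8),[2,7),[1,6),[0,5); WM=−∞
i=1 t=6 v=7: → [6,11),[5,10),[4,9),[3,8),[2,7); WM=4
i=2 t=8 v=6: → [8,13),[7,12),[6,11),[5,10),[4,9); WM=4
i=3 t=9 v=9: → [9,14),[8,13),[7,12),[6,11),[5,10); WM=7; [0,5) fires=6 [1,6) fires=6 [2,7) fires=13
i=4 t=10 v=3: → [10,15),[9,14),[8,13),[7,12),[6,11); WM=7
i=5 t=11 v=9: → [11,16),[10,15),[9,14),[8,13),[7,12); WM=9; [3,8) fires=13 [4,9) fires=13
i=6 t=13 v=6: → [13,18),[12,17),[11,16),[10,15),[9,14); WM=9
i=7 t=13 v=4: → [13,18),[12,17),[11,16),[10,15),[9,14); WM=11; [5,10) fires=22 [6,11) fires=25
i=8 t=13 v=9: → [13,18),[12,17),[11,16),[10,15),[9,14); WM=11
i=9 t=9 v=6: → [9,14),[8,13),[7,12),[6,11),[5,10); WM=11
i=10 t=15 v=1: → [15,20),[14,19),[13,18),[12,17),[11,16); WM=11
i=11 t=15 v=2: → [15,20),[14,19),[13,18),[12,17),[11,16); WM=13; [7,12) fires=33 [8,13) fires=33
i=12 t=16 v=3: → [16,21),[15,20),[14,19),[13,18),[12,17); WM=13
i=13 t=13 v=2: → [13,18),[12,17),[11,16),[10,15),[9,14); WM=14; [9,14) fires=48
i=14 t=17 v=7: → [17,22),[16,21),[15,20),[14,19),[13,18); WM=14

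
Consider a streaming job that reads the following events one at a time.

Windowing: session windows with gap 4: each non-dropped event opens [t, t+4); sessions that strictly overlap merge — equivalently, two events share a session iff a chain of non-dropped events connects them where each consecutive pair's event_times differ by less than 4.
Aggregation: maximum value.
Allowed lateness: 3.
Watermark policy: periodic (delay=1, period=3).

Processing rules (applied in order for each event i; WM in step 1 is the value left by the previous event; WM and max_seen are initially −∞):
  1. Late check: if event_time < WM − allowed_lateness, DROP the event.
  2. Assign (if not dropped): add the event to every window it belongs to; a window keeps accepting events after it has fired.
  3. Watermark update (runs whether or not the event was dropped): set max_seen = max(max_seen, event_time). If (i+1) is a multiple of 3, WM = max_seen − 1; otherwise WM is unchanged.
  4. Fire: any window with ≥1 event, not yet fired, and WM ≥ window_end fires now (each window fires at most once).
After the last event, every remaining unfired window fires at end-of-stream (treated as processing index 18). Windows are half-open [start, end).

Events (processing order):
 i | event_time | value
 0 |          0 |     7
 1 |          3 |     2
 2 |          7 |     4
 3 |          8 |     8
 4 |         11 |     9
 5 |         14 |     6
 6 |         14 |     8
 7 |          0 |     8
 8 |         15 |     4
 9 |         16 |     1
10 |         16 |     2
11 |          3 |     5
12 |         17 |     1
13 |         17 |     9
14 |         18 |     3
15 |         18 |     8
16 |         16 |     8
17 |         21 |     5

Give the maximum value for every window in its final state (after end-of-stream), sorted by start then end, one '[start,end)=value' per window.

[0,7)=7 [7,25)=9

i=0 t=0 v=7: → [0,4); WM=−∞
i=1 t=3 v=2: → [0,7); WM=−∞
i=2 t=7 v=4: → [7,11); WM=6
i=3 t=8 v=8: → [7,12); WM=6
i=4 t=11 v=9: → [7,15); WM=6
i=5 t=14 v=6: → [7,18); WM=13
i=6 t=14 v=8: → [7,18); WM=13
i=7 t=0 v=8: DROP (t<13-3); WM=13
i=8 t=15 v=4: → [7,19); WM=14
i=9 t=16 v=1: → [7,20); WM=14
i=10 t=16 v=2: → [7,20); WM=14
i=11 t=3 v=5: DROP (t<14-3); WM=15
i=12 t=17 v=1: → [7,21); WM=15
i=13 t=17 v=9: → [7,21); WM=15
i=14 t=18 v=3: → [7,22); WM=17
i=15 t=18 v=8: → [7,22); WM=17
i=16 t=16 v=8: → [7,22); WM=17
i=17 t=21 v=5: → [7,25); WM=20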